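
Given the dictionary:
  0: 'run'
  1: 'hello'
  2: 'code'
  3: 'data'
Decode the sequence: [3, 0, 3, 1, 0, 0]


Look up each index in the dictionary:
  3 -> 'data'
  0 -> 'run'
  3 -> 'data'
  1 -> 'hello'
  0 -> 'run'
  0 -> 'run'

Decoded: "data run data hello run run"


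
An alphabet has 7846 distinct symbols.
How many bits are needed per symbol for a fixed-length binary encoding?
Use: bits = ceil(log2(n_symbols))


log2(7846) = 12.9377
Bracket: 2^12 = 4096 < 7846 <= 2^13 = 8192
So ceil(log2(7846)) = 13

bits = ceil(log2(7846)) = ceil(12.9377) = 13 bits


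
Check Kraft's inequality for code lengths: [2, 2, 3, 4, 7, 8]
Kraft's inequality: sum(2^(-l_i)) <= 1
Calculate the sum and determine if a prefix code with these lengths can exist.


Sum = 2^(-2) + 2^(-2) + 2^(-3) + 2^(-4) + 2^(-7) + 2^(-8)
    = 0.25 + 0.25 + 0.125 + 0.0625 + 0.0078125 + 0.00390625
    = 179/256 = 0.69921875
Since 0.69921875 <= 1, Kraft's inequality IS satisfied.
A prefix code with these lengths CAN exist.

Kraft sum = 0.69921875. Satisfied.


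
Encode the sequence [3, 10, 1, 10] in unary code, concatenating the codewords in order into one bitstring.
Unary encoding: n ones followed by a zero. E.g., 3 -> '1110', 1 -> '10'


Encode each number as n ones followed by a terminating 0:
  3 -> 1110 (4 bits)
  10 -> 11111111110 (11 bits)
  1 -> 10 (2 bits)
  10 -> 11111111110 (11 bits)
Total length = 4 + 11 + 2 + 11 = 28 bits.

Unary([3, 10, 1, 10]) = 1110111111111101011111111110 (28 bits)


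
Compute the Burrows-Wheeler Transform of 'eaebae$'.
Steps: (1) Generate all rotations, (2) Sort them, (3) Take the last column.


Rotations (sorted):
  0: $eaebae -> last char: e
  1: ae$eaeb -> last char: b
  2: aebae$e -> last char: e
  3: bae$eae -> last char: e
  4: e$eaeba -> last char: a
  5: eaebae$ -> last char: $
  6: ebae$ea -> last char: a


BWT = ebeea$a


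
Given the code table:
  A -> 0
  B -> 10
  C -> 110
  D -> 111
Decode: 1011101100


Decoding:
10 -> B
111 -> D
0 -> A
110 -> C
0 -> A


Result: BDACA


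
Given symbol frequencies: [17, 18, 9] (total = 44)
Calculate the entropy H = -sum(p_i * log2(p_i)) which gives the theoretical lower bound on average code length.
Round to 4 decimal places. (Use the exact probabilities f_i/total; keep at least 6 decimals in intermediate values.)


Per-symbol terms -p_i * log2(p_i) with p_i = f_i/44:
  p = 17/44 = 0.386364: log2(p) = -1.371969, -p*log2(p) = 0.530079
  p = 18/44 = 0.409091: log2(p) = -1.289507, -p*log2(p) = 0.527525
  p = 9/44 = 0.204545: log2(p) = -2.289507, -p*log2(p) = 0.468308
H = 0.530079 + 0.527525 + 0.468308 = 1.525912

H = 1.5259 bits/symbol


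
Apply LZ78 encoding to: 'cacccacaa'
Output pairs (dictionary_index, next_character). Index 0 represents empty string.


LZ78 encoding steps:
Dictionary: {0: ''}
Step 1: w='' (idx 0), next='c' -> output (0, 'c'), add 'c' as idx 1
Step 2: w='' (idx 0), next='a' -> output (0, 'a'), add 'a' as idx 2
Step 3: w='c' (idx 1), next='c' -> output (1, 'c'), add 'cc' as idx 3
Step 4: w='c' (idx 1), next='a' -> output (1, 'a'), add 'ca' as idx 4
Step 5: w='ca' (idx 4), next='a' -> output (4, 'a'), add 'caa' as idx 5


Encoded: [(0, 'c'), (0, 'a'), (1, 'c'), (1, 'a'), (4, 'a')]


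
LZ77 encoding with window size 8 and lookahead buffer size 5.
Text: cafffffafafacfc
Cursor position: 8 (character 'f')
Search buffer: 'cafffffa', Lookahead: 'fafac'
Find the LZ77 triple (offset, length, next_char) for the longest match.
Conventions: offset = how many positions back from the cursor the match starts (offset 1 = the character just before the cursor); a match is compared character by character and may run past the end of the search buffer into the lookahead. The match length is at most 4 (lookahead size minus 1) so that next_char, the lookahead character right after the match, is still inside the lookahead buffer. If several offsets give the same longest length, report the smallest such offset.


Try each offset into the search buffer:
  offset=1 (pos 7, char 'a'): match length 0
  offset=2 (pos 6, char 'f'): match length 4
  offset=3 (pos 5, char 'f'): match length 1
  offset=4 (pos 4, char 'f'): match length 1
  offset=5 (pos 3, char 'f'): match length 1
  offset=6 (pos 2, char 'f'): match length 1
  offset=7 (pos 1, char 'a'): match length 0
  offset=8 (pos 0, char 'c'): match length 0
Longest match has length 4 at offset 2.
next_char = character at position 8 + 4 = 12 -> 'c'

Best match: offset=2, length=4 (matching 'fafa' starting at position 6)
LZ77 triple: (2, 4, 'c')


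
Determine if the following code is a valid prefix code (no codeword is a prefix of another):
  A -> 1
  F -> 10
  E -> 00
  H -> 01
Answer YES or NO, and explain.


Checking each pair (does one codeword prefix another?):
  A='1' vs F='10': prefix -- VIOLATION

NO -- this is NOT a valid prefix code. A (1) is a prefix of F (10).


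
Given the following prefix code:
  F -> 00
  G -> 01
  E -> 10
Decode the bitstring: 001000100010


Decoding step by step:
Bits 00 -> F
Bits 10 -> E
Bits 00 -> F
Bits 10 -> E
Bits 00 -> F
Bits 10 -> E


Decoded message: FEFEFE


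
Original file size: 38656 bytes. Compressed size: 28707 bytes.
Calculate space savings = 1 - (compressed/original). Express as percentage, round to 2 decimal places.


ratio = compressed/original = 28707/38656 = 0.742627
savings = 1 - ratio = 1 - 0.742627 = 0.257373
as a percentage: 0.257373 * 100 = 25.74%

Space savings = 1 - 28707/38656 = 25.74%


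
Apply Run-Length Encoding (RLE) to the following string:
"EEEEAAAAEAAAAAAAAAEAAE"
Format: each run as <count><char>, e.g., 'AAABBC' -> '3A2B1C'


Scanning runs left to right:
  i=0: run of 'E' x 4 -> '4E'
  i=4: run of 'A' x 4 -> '4A'
  i=8: run of 'E' x 1 -> '1E'
  i=9: run of 'A' x 9 -> '9A'
  i=18: run of 'E' x 1 -> '1E'
  i=19: run of 'A' x 2 -> '2A'
  i=21: run of 'E' x 1 -> '1E'

RLE = 4E4A1E9A1E2A1E


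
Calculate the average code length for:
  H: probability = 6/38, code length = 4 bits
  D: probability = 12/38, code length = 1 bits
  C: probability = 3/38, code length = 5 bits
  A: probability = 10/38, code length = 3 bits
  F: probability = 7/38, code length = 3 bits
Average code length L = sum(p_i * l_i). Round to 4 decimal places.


Weighted contributions p_i * l_i:
  H: (6/38) * 4 = 24/38
  D: (12/38) * 1 = 12/38
  C: (3/38) * 5 = 15/38
  A: (10/38) * 3 = 30/38
  F: (7/38) * 3 = 21/38
Sum = (24 + 12 + 15 + 30 + 21)/38 = 102/38

L = 102/38 = 2.6842 bits/symbol


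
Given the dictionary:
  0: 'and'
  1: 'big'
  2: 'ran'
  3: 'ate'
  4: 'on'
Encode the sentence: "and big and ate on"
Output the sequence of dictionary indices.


Look up each word in the dictionary:
  'and' -> 0
  'big' -> 1
  'and' -> 0
  'ate' -> 3
  'on' -> 4

Encoded: [0, 1, 0, 3, 4]


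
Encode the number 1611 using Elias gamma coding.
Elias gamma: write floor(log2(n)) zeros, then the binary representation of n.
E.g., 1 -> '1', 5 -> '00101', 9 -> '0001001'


num_bits = floor(log2(1611)) + 1 = 11
leading_zeros = num_bits - 1 = 10
binary(1611) = 11001001011

Elias gamma(1611) = '0000000000' + '11001001011' = 000000000011001001011 (21 bits)


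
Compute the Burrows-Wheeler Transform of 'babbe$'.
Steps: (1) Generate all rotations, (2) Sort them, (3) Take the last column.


Rotations (sorted):
  0: $babbe -> last char: e
  1: abbe$b -> last char: b
  2: babbe$ -> last char: $
  3: bbe$ba -> last char: a
  4: be$bab -> last char: b
  5: e$babb -> last char: b


BWT = eb$abb


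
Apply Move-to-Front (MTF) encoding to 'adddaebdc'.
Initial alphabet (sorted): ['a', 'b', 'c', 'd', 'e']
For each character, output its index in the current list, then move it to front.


MTF encoding:
'a': index 0 in ['a', 'b', 'c', 'd', 'e'] -> ['a', 'b', 'c', 'd', 'e']
'd': index 3 in ['a', 'b', 'c', 'd', 'e'] -> ['d', 'a', 'b', 'c', 'e']
'd': index 0 in ['d', 'a', 'b', 'c', 'e'] -> ['d', 'a', 'b', 'c', 'e']
'd': index 0 in ['d', 'a', 'b', 'c', 'e'] -> ['d', 'a', 'b', 'c', 'e']
'a': index 1 in ['d', 'a', 'b', 'c', 'e'] -> ['a', 'd', 'b', 'c', 'e']
'e': index 4 in ['a', 'd', 'b', 'c', 'e'] -> ['e', 'a', 'd', 'b', 'c']
'b': index 3 in ['e', 'a', 'd', 'b', 'c'] -> ['b', 'e', 'a', 'd', 'c']
'd': index 3 in ['b', 'e', 'a', 'd', 'c'] -> ['d', 'b', 'e', 'a', 'c']
'c': index 4 in ['d', 'b', 'e', 'a', 'c'] -> ['c', 'd', 'b', 'e', 'a']


Output: [0, 3, 0, 0, 1, 4, 3, 3, 4]


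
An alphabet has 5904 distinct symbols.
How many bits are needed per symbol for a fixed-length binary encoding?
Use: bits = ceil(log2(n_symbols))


log2(5904) = 12.5275
Bracket: 2^12 = 4096 < 5904 <= 2^13 = 8192
So ceil(log2(5904)) = 13

bits = ceil(log2(5904)) = ceil(12.5275) = 13 bits


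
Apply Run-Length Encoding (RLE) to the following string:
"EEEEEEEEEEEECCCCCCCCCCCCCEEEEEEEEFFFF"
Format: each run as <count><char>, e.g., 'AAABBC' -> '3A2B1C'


Scanning runs left to right:
  i=0: run of 'E' x 12 -> '12E'
  i=12: run of 'C' x 13 -> '13C'
  i=25: run of 'E' x 8 -> '8E'
  i=33: run of 'F' x 4 -> '4F'

RLE = 12E13C8E4F


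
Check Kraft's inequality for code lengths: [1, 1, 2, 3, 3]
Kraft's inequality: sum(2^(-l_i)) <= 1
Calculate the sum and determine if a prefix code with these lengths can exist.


Sum = 2^(-1) + 2^(-1) + 2^(-2) + 2^(-3) + 2^(-3)
    = 0.5 + 0.5 + 0.25 + 0.125 + 0.125
    = 12/8 = 1.5
Since 1.5 > 1, Kraft's inequality is NOT satisfied.
A prefix code with these lengths CANNOT exist.

Kraft sum = 1.5. Not satisfied.


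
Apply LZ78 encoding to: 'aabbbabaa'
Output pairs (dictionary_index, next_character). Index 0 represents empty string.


LZ78 encoding steps:
Dictionary: {0: ''}
Step 1: w='' (idx 0), next='a' -> output (0, 'a'), add 'a' as idx 1
Step 2: w='a' (idx 1), next='b' -> output (1, 'b'), add 'ab' as idx 2
Step 3: w='' (idx 0), next='b' -> output (0, 'b'), add 'b' as idx 3
Step 4: w='b' (idx 3), next='a' -> output (3, 'a'), add 'ba' as idx 4
Step 5: w='ba' (idx 4), next='a' -> output (4, 'a'), add 'baa' as idx 5


Encoded: [(0, 'a'), (1, 'b'), (0, 'b'), (3, 'a'), (4, 'a')]


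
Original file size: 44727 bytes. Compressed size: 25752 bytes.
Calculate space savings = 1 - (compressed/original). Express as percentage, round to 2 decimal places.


ratio = compressed/original = 25752/44727 = 0.57576
savings = 1 - ratio = 1 - 0.57576 = 0.42424
as a percentage: 0.42424 * 100 = 42.42%

Space savings = 1 - 25752/44727 = 42.42%


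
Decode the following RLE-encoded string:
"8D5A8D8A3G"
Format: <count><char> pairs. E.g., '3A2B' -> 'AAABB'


Expanding each <count><char> pair:
  8D -> 'DDDDDDDD'
  5A -> 'AAAAA'
  8D -> 'DDDDDDDD'
  8A -> 'AAAAAAAA'
  3G -> 'GGG'

Decoded = DDDDDDDDAAAAADDDDDDDDAAAAAAAAGGG


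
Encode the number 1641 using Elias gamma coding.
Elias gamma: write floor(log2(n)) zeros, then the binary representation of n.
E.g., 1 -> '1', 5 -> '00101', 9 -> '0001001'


num_bits = floor(log2(1641)) + 1 = 11
leading_zeros = num_bits - 1 = 10
binary(1641) = 11001101001

Elias gamma(1641) = '0000000000' + '11001101001' = 000000000011001101001 (21 bits)


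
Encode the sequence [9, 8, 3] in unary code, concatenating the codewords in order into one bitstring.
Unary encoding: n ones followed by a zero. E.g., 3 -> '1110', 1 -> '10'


Encode each number as n ones followed by a terminating 0:
  9 -> 1111111110 (10 bits)
  8 -> 111111110 (9 bits)
  3 -> 1110 (4 bits)
Total length = 10 + 9 + 4 = 23 bits.

Unary([9, 8, 3]) = 11111111101111111101110 (23 bits)


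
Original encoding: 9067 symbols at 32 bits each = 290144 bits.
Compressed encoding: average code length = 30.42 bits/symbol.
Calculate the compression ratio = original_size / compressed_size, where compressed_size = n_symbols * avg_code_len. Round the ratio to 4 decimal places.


original_size = n_symbols * orig_bits = 9067 * 32 = 290144 bits
compressed_size = n_symbols * avg_code_len = 9067 * 30.42 = 275818.14 bits
ratio = original_size / compressed_size = 290144 / 275818.14 = 1.0519

Compression ratio = 1.0519


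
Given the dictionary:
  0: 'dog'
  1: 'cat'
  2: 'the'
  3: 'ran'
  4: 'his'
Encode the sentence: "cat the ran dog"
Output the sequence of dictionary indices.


Look up each word in the dictionary:
  'cat' -> 1
  'the' -> 2
  'ran' -> 3
  'dog' -> 0

Encoded: [1, 2, 3, 0]


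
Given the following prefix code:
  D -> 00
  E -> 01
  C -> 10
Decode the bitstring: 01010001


Decoding step by step:
Bits 01 -> E
Bits 01 -> E
Bits 00 -> D
Bits 01 -> E


Decoded message: EEDE


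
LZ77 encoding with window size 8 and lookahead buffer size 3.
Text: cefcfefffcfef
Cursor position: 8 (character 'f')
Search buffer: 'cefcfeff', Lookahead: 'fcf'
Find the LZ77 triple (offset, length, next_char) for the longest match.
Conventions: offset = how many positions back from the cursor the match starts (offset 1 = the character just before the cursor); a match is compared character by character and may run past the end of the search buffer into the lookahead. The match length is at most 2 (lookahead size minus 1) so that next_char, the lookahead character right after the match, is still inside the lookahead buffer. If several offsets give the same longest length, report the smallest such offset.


Try each offset into the search buffer:
  offset=1 (pos 7, char 'f'): match length 1
  offset=2 (pos 6, char 'f'): match length 1
  offset=3 (pos 5, char 'e'): match length 0
  offset=4 (pos 4, char 'f'): match length 1
  offset=5 (pos 3, char 'c'): match length 0
  offset=6 (pos 2, char 'f'): match length 2
  offset=7 (pos 1, char 'e'): match length 0
  offset=8 (pos 0, char 'c'): match length 0
Longest match has length 2 at offset 6.
next_char = character at position 8 + 2 = 10 -> 'f'

Best match: offset=6, length=2 (matching 'fc' starting at position 2)
LZ77 triple: (6, 2, 'f')


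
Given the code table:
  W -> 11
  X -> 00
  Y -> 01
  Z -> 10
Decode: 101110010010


Decoding:
10 -> Z
11 -> W
10 -> Z
01 -> Y
00 -> X
10 -> Z


Result: ZWZYXZ


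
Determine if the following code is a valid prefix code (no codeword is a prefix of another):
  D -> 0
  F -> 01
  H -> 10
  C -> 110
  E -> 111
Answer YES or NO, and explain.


Checking each pair (does one codeword prefix another?):
  D='0' vs F='01': prefix -- VIOLATION

NO -- this is NOT a valid prefix code. D (0) is a prefix of F (01).


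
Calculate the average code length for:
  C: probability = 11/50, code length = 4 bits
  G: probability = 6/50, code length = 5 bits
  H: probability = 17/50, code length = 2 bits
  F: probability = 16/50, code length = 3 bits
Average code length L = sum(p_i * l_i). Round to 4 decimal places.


Weighted contributions p_i * l_i:
  C: (11/50) * 4 = 44/50
  G: (6/50) * 5 = 30/50
  H: (17/50) * 2 = 34/50
  F: (16/50) * 3 = 48/50
Sum = (44 + 30 + 34 + 48)/50 = 156/50

L = 156/50 = 3.1200 bits/symbol


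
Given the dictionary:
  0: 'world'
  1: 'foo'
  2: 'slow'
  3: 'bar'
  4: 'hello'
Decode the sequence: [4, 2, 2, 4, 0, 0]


Look up each index in the dictionary:
  4 -> 'hello'
  2 -> 'slow'
  2 -> 'slow'
  4 -> 'hello'
  0 -> 'world'
  0 -> 'world'

Decoded: "hello slow slow hello world world"


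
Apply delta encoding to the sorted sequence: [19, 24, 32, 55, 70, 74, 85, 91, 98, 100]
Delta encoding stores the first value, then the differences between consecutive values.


First value: 19
Deltas:
  24 - 19 = 5
  32 - 24 = 8
  55 - 32 = 23
  70 - 55 = 15
  74 - 70 = 4
  85 - 74 = 11
  91 - 85 = 6
  98 - 91 = 7
  100 - 98 = 2


Delta encoded: [19, 5, 8, 23, 15, 4, 11, 6, 7, 2]


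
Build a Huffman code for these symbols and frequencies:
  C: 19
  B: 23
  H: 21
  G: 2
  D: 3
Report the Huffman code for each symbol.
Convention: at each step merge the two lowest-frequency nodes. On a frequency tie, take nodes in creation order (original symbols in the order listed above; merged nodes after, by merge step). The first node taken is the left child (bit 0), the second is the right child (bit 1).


Huffman tree construction:
Step 1: Merge G(2) + D(3) = 5
Step 2: Merge (G+D)(5) + C(19) = 24
Step 3: Merge H(21) + B(23) = 44
Step 4: Merge ((G+D)+C)(24) + (H+B)(44) = 68
Read each symbol's code off the tree from the root (left child = 0, right child = 1).

Codes:
  C: 01 (length 2)
  B: 11 (length 2)
  H: 10 (length 2)
  G: 000 (length 3)
  D: 001 (length 3)
Average code length: 141/68 = 2.0735 bits/symbol


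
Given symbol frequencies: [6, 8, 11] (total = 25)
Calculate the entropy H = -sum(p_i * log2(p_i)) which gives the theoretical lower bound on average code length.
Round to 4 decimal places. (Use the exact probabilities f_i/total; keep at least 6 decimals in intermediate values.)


Per-symbol terms -p_i * log2(p_i) with p_i = f_i/25:
  p = 6/25 = 0.240000: log2(p) = -2.058894, -p*log2(p) = 0.494134
  p = 8/25 = 0.320000: log2(p) = -1.643856, -p*log2(p) = 0.526034
  p = 11/25 = 0.440000: log2(p) = -1.184425, -p*log2(p) = 0.521147
H = 0.494134 + 0.526034 + 0.521147 = 1.541315

H = 1.5413 bits/symbol


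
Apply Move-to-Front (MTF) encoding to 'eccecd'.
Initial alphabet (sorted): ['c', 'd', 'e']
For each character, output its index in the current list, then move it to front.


MTF encoding:
'e': index 2 in ['c', 'd', 'e'] -> ['e', 'c', 'd']
'c': index 1 in ['e', 'c', 'd'] -> ['c', 'e', 'd']
'c': index 0 in ['c', 'e', 'd'] -> ['c', 'e', 'd']
'e': index 1 in ['c', 'e', 'd'] -> ['e', 'c', 'd']
'c': index 1 in ['e', 'c', 'd'] -> ['c', 'e', 'd']
'd': index 2 in ['c', 'e', 'd'] -> ['d', 'c', 'e']


Output: [2, 1, 0, 1, 1, 2]


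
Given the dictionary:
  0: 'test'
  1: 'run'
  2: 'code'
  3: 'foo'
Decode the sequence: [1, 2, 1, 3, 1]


Look up each index in the dictionary:
  1 -> 'run'
  2 -> 'code'
  1 -> 'run'
  3 -> 'foo'
  1 -> 'run'

Decoded: "run code run foo run"


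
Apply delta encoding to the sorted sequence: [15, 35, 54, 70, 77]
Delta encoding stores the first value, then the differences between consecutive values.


First value: 15
Deltas:
  35 - 15 = 20
  54 - 35 = 19
  70 - 54 = 16
  77 - 70 = 7


Delta encoded: [15, 20, 19, 16, 7]


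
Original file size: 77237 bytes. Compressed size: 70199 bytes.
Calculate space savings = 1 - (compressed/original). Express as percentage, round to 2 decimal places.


ratio = compressed/original = 70199/77237 = 0.908878
savings = 1 - ratio = 1 - 0.908878 = 0.091122
as a percentage: 0.091122 * 100 = 9.11%

Space savings = 1 - 70199/77237 = 9.11%


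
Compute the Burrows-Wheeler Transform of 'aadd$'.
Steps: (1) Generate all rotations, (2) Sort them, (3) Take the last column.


Rotations (sorted):
  0: $aadd -> last char: d
  1: aadd$ -> last char: $
  2: add$a -> last char: a
  3: d$aad -> last char: d
  4: dd$aa -> last char: a


BWT = d$ada


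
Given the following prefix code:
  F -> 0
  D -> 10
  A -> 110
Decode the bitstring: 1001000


Decoding step by step:
Bits 10 -> D
Bits 0 -> F
Bits 10 -> D
Bits 0 -> F
Bits 0 -> F


Decoded message: DFDFF


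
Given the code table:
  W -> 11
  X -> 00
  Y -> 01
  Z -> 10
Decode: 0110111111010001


Decoding:
01 -> Y
10 -> Z
11 -> W
11 -> W
11 -> W
01 -> Y
00 -> X
01 -> Y


Result: YZWWWYXY


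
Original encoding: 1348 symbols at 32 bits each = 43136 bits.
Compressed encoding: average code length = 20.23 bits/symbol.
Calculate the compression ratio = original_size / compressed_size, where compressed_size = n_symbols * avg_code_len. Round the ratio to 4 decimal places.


original_size = n_symbols * orig_bits = 1348 * 32 = 43136 bits
compressed_size = n_symbols * avg_code_len = 1348 * 20.23 = 27270.04 bits
ratio = original_size / compressed_size = 43136 / 27270.04 = 1.5818

Compression ratio = 1.5818


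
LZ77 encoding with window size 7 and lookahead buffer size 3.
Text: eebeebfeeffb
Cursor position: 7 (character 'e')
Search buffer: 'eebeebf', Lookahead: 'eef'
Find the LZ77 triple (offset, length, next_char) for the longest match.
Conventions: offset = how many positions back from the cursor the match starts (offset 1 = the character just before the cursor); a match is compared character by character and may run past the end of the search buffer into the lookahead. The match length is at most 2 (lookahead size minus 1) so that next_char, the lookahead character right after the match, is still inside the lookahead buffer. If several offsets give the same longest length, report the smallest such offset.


Try each offset into the search buffer:
  offset=1 (pos 6, char 'f'): match length 0
  offset=2 (pos 5, char 'b'): match length 0
  offset=3 (pos 4, char 'e'): match length 1
  offset=4 (pos 3, char 'e'): match length 2
  offset=5 (pos 2, char 'b'): match length 0
  offset=6 (pos 1, char 'e'): match length 1
  offset=7 (pos 0, char 'e'): match length 2
Longest match has length 2, found at offsets 4, 7; take the smallest, offset 4.
next_char = character at position 7 + 2 = 9 -> 'f'

Best match: offset=4, length=2 (matching 'ee' starting at position 3)
LZ77 triple: (4, 2, 'f')


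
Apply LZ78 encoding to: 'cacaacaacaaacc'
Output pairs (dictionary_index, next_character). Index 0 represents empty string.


LZ78 encoding steps:
Dictionary: {0: ''}
Step 1: w='' (idx 0), next='c' -> output (0, 'c'), add 'c' as idx 1
Step 2: w='' (idx 0), next='a' -> output (0, 'a'), add 'a' as idx 2
Step 3: w='c' (idx 1), next='a' -> output (1, 'a'), add 'ca' as idx 3
Step 4: w='a' (idx 2), next='c' -> output (2, 'c'), add 'ac' as idx 4
Step 5: w='a' (idx 2), next='a' -> output (2, 'a'), add 'aa' as idx 5
Step 6: w='ca' (idx 3), next='a' -> output (3, 'a'), add 'caa' as idx 6
Step 7: w='ac' (idx 4), next='c' -> output (4, 'c'), add 'acc' as idx 7


Encoded: [(0, 'c'), (0, 'a'), (1, 'a'), (2, 'c'), (2, 'a'), (3, 'a'), (4, 'c')]


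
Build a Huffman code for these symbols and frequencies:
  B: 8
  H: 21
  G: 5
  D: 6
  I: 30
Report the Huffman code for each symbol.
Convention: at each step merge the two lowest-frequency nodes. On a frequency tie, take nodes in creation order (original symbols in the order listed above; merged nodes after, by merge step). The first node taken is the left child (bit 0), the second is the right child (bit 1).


Huffman tree construction:
Step 1: Merge G(5) + D(6) = 11
Step 2: Merge B(8) + (G+D)(11) = 19
Step 3: Merge (B+(G+D))(19) + H(21) = 40
Step 4: Merge I(30) + ((B+(G+D))+H)(40) = 70
Read each symbol's code off the tree from the root (left child = 0, right child = 1).

Codes:
  B: 100 (length 3)
  H: 11 (length 2)
  G: 1010 (length 4)
  D: 1011 (length 4)
  I: 0 (length 1)
Average code length: 140/70 = 2.0000 bits/symbol


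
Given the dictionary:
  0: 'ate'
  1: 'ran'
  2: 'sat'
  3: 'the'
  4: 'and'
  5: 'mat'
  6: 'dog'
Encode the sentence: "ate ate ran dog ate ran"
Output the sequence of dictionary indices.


Look up each word in the dictionary:
  'ate' -> 0
  'ate' -> 0
  'ran' -> 1
  'dog' -> 6
  'ate' -> 0
  'ran' -> 1

Encoded: [0, 0, 1, 6, 0, 1]


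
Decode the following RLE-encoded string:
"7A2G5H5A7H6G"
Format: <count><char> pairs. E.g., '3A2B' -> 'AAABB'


Expanding each <count><char> pair:
  7A -> 'AAAAAAA'
  2G -> 'GG'
  5H -> 'HHHHH'
  5A -> 'AAAAA'
  7H -> 'HHHHHHH'
  6G -> 'GGGGGG'

Decoded = AAAAAAAGGHHHHHAAAAAHHHHHHHGGGGGG


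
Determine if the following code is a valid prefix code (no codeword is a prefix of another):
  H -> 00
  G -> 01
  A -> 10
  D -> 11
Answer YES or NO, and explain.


Checking each pair (does one codeword prefix another?):
  H='00' vs G='01': no prefix
  H='00' vs A='10': no prefix
  H='00' vs D='11': no prefix
  G='01' vs H='00': no prefix
  G='01' vs A='10': no prefix
  G='01' vs D='11': no prefix
  A='10' vs H='00': no prefix
  A='10' vs G='01': no prefix
  A='10' vs D='11': no prefix
  D='11' vs H='00': no prefix
  D='11' vs G='01': no prefix
  D='11' vs A='10': no prefix
No violation found over all pairs.

YES -- this is a valid prefix code. No codeword is a prefix of any other codeword.


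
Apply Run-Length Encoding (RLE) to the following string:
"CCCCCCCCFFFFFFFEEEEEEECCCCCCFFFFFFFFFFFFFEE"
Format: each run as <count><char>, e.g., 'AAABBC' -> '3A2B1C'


Scanning runs left to right:
  i=0: run of 'C' x 8 -> '8C'
  i=8: run of 'F' x 7 -> '7F'
  i=15: run of 'E' x 7 -> '7E'
  i=22: run of 'C' x 6 -> '6C'
  i=28: run of 'F' x 13 -> '13F'
  i=41: run of 'E' x 2 -> '2E'

RLE = 8C7F7E6C13F2E


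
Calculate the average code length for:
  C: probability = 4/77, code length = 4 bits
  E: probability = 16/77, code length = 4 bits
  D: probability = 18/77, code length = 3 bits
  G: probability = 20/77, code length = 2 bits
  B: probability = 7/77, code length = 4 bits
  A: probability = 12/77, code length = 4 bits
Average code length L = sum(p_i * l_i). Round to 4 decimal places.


Weighted contributions p_i * l_i:
  C: (4/77) * 4 = 16/77
  E: (16/77) * 4 = 64/77
  D: (18/77) * 3 = 54/77
  G: (20/77) * 2 = 40/77
  B: (7/77) * 4 = 28/77
  A: (12/77) * 4 = 48/77
Sum = (16 + 64 + 54 + 40 + 28 + 48)/77 = 250/77

L = 250/77 = 3.2468 bits/symbol


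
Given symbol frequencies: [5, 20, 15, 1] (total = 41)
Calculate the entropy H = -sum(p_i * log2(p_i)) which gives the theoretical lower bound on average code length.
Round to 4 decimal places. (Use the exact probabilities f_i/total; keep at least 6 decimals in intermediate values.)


Per-symbol terms -p_i * log2(p_i) with p_i = f_i/41:
  p = 5/41 = 0.121951: log2(p) = -3.035624, -p*log2(p) = 0.370198
  p = 20/41 = 0.487805: log2(p) = -1.035624, -p*log2(p) = 0.505182
  p = 15/41 = 0.365854: log2(p) = -1.450661, -p*log2(p) = 0.530730
  p = 1/41 = 0.024390: log2(p) = -5.357552, -p*log2(p) = 0.130672
H = 0.370198 + 0.505182 + 0.530730 + 0.130672 = 1.536782

H = 1.5368 bits/symbol


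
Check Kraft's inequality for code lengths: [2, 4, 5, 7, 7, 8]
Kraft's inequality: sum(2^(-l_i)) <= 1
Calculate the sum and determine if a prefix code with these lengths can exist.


Sum = 2^(-2) + 2^(-4) + 2^(-5) + 2^(-7) + 2^(-7) + 2^(-8)
    = 0.25 + 0.0625 + 0.03125 + 0.0078125 + 0.0078125 + 0.00390625
    = 93/256 = 0.36328125
Since 0.36328125 <= 1, Kraft's inequality IS satisfied.
A prefix code with these lengths CAN exist.

Kraft sum = 0.36328125. Satisfied.


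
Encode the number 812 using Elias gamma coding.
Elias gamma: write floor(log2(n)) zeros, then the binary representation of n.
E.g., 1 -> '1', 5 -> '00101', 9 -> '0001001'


num_bits = floor(log2(812)) + 1 = 10
leading_zeros = num_bits - 1 = 9
binary(812) = 1100101100

Elias gamma(812) = '000000000' + '1100101100' = 0000000001100101100 (19 bits)


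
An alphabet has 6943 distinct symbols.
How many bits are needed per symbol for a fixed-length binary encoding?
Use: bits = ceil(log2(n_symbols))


log2(6943) = 12.7613
Bracket: 2^12 = 4096 < 6943 <= 2^13 = 8192
So ceil(log2(6943)) = 13

bits = ceil(log2(6943)) = ceil(12.7613) = 13 bits


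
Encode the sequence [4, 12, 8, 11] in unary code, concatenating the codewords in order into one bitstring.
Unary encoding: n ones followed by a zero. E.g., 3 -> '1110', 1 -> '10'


Encode each number as n ones followed by a terminating 0:
  4 -> 11110 (5 bits)
  12 -> 1111111111110 (13 bits)
  8 -> 111111110 (9 bits)
  11 -> 111111111110 (12 bits)
Total length = 5 + 13 + 9 + 12 = 39 bits.

Unary([4, 12, 8, 11]) = 111101111111111110111111110111111111110 (39 bits)


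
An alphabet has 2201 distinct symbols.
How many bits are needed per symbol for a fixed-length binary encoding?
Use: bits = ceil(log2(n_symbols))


log2(2201) = 11.1039
Bracket: 2^11 = 2048 < 2201 <= 2^12 = 4096
So ceil(log2(2201)) = 12

bits = ceil(log2(2201)) = ceil(11.1039) = 12 bits


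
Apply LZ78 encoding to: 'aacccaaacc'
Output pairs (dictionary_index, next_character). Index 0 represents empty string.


LZ78 encoding steps:
Dictionary: {0: ''}
Step 1: w='' (idx 0), next='a' -> output (0, 'a'), add 'a' as idx 1
Step 2: w='a' (idx 1), next='c' -> output (1, 'c'), add 'ac' as idx 2
Step 3: w='' (idx 0), next='c' -> output (0, 'c'), add 'c' as idx 3
Step 4: w='c' (idx 3), next='a' -> output (3, 'a'), add 'ca' as idx 4
Step 5: w='a' (idx 1), next='a' -> output (1, 'a'), add 'aa' as idx 5
Step 6: w='c' (idx 3), next='c' -> output (3, 'c'), add 'cc' as idx 6


Encoded: [(0, 'a'), (1, 'c'), (0, 'c'), (3, 'a'), (1, 'a'), (3, 'c')]


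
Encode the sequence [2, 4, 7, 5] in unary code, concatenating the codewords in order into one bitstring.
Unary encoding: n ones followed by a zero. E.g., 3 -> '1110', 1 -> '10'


Encode each number as n ones followed by a terminating 0:
  2 -> 110 (3 bits)
  4 -> 11110 (5 bits)
  7 -> 11111110 (8 bits)
  5 -> 111110 (6 bits)
Total length = 3 + 5 + 8 + 6 = 22 bits.

Unary([2, 4, 7, 5]) = 1101111011111110111110 (22 bits)


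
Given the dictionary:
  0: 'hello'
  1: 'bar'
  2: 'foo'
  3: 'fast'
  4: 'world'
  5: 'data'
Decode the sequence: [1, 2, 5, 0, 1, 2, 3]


Look up each index in the dictionary:
  1 -> 'bar'
  2 -> 'foo'
  5 -> 'data'
  0 -> 'hello'
  1 -> 'bar'
  2 -> 'foo'
  3 -> 'fast'

Decoded: "bar foo data hello bar foo fast"


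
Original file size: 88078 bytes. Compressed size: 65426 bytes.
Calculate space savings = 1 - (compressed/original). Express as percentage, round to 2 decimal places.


ratio = compressed/original = 65426/88078 = 0.742819
savings = 1 - ratio = 1 - 0.742819 = 0.257181
as a percentage: 0.257181 * 100 = 25.72%

Space savings = 1 - 65426/88078 = 25.72%


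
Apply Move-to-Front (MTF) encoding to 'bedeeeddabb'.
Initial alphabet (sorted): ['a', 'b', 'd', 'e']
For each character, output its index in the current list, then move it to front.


MTF encoding:
'b': index 1 in ['a', 'b', 'd', 'e'] -> ['b', 'a', 'd', 'e']
'e': index 3 in ['b', 'a', 'd', 'e'] -> ['e', 'b', 'a', 'd']
'd': index 3 in ['e', 'b', 'a', 'd'] -> ['d', 'e', 'b', 'a']
'e': index 1 in ['d', 'e', 'b', 'a'] -> ['e', 'd', 'b', 'a']
'e': index 0 in ['e', 'd', 'b', 'a'] -> ['e', 'd', 'b', 'a']
'e': index 0 in ['e', 'd', 'b', 'a'] -> ['e', 'd', 'b', 'a']
'd': index 1 in ['e', 'd', 'b', 'a'] -> ['d', 'e', 'b', 'a']
'd': index 0 in ['d', 'e', 'b', 'a'] -> ['d', 'e', 'b', 'a']
'a': index 3 in ['d', 'e', 'b', 'a'] -> ['a', 'd', 'e', 'b']
'b': index 3 in ['a', 'd', 'e', 'b'] -> ['b', 'a', 'd', 'e']
'b': index 0 in ['b', 'a', 'd', 'e'] -> ['b', 'a', 'd', 'e']


Output: [1, 3, 3, 1, 0, 0, 1, 0, 3, 3, 0]


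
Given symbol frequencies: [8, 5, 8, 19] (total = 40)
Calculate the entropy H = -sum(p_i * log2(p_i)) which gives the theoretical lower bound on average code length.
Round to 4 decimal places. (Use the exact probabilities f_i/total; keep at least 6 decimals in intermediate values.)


Per-symbol terms -p_i * log2(p_i) with p_i = f_i/40:
  p = 8/40 = 0.200000: log2(p) = -2.321928, -p*log2(p) = 0.464386
  p = 5/40 = 0.125000: log2(p) = -3.000000, -p*log2(p) = 0.375000
  p = 8/40 = 0.200000: log2(p) = -2.321928, -p*log2(p) = 0.464386
  p = 19/40 = 0.475000: log2(p) = -1.074001, -p*log2(p) = 0.510150
H = 0.464386 + 0.375000 + 0.464386 + 0.510150 = 1.813922

H = 1.8139 bits/symbol


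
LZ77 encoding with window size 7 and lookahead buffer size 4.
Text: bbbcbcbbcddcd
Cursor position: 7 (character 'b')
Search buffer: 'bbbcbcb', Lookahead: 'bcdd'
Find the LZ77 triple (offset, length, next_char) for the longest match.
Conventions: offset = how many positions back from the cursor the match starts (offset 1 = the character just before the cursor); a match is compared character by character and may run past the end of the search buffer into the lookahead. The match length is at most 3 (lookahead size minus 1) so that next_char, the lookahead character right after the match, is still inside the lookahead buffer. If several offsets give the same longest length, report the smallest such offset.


Try each offset into the search buffer:
  offset=1 (pos 6, char 'b'): match length 1
  offset=2 (pos 5, char 'c'): match length 0
  offset=3 (pos 4, char 'b'): match length 2
  offset=4 (pos 3, char 'c'): match length 0
  offset=5 (pos 2, char 'b'): match length 2
  offset=6 (pos 1, char 'b'): match length 1
  offset=7 (pos 0, char 'b'): match length 1
Longest match has length 2, found at offsets 3, 5; take the smallest, offset 3.
next_char = character at position 7 + 2 = 9 -> 'd'

Best match: offset=3, length=2 (matching 'bc' starting at position 4)
LZ77 triple: (3, 2, 'd')


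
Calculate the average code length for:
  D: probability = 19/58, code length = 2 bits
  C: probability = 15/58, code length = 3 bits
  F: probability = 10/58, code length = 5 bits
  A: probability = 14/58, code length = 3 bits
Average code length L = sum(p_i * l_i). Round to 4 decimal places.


Weighted contributions p_i * l_i:
  D: (19/58) * 2 = 38/58
  C: (15/58) * 3 = 45/58
  F: (10/58) * 5 = 50/58
  A: (14/58) * 3 = 42/58
Sum = (38 + 45 + 50 + 42)/58 = 175/58

L = 175/58 = 3.0172 bits/symbol


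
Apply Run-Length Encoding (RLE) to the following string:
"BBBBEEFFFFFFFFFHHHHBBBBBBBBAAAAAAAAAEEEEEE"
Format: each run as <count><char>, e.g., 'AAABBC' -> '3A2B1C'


Scanning runs left to right:
  i=0: run of 'B' x 4 -> '4B'
  i=4: run of 'E' x 2 -> '2E'
  i=6: run of 'F' x 9 -> '9F'
  i=15: run of 'H' x 4 -> '4H'
  i=19: run of 'B' x 8 -> '8B'
  i=27: run of 'A' x 9 -> '9A'
  i=36: run of 'E' x 6 -> '6E'

RLE = 4B2E9F4H8B9A6E


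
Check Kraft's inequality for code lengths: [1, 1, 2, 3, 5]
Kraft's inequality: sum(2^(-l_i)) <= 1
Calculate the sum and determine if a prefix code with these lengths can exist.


Sum = 2^(-1) + 2^(-1) + 2^(-2) + 2^(-3) + 2^(-5)
    = 0.5 + 0.5 + 0.25 + 0.125 + 0.03125
    = 45/32 = 1.40625
Since 1.40625 > 1, Kraft's inequality is NOT satisfied.
A prefix code with these lengths CANNOT exist.

Kraft sum = 1.40625. Not satisfied.


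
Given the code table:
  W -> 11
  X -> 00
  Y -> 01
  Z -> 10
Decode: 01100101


Decoding:
01 -> Y
10 -> Z
01 -> Y
01 -> Y


Result: YZYY


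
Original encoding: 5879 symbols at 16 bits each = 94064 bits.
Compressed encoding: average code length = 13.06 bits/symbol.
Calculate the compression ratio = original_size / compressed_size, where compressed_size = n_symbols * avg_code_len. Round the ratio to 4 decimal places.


original_size = n_symbols * orig_bits = 5879 * 16 = 94064 bits
compressed_size = n_symbols * avg_code_len = 5879 * 13.06 = 76779.74 bits
ratio = original_size / compressed_size = 94064 / 76779.74 = 1.2251

Compression ratio = 1.2251


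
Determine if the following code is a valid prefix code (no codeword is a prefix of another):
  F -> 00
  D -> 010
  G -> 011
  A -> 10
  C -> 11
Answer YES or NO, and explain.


Checking each pair (does one codeword prefix another?):
  F='00' vs D='010': no prefix
  F='00' vs G='011': no prefix
  F='00' vs A='10': no prefix
  F='00' vs C='11': no prefix
  D='010' vs F='00': no prefix
  D='010' vs G='011': no prefix
  D='010' vs A='10': no prefix
  D='010' vs C='11': no prefix
  G='011' vs F='00': no prefix
  G='011' vs D='010': no prefix
  G='011' vs A='10': no prefix
  G='011' vs C='11': no prefix
  A='10' vs F='00': no prefix
  A='10' vs D='010': no prefix
  A='10' vs G='011': no prefix
  A='10' vs C='11': no prefix
  C='11' vs F='00': no prefix
  C='11' vs D='010': no prefix
  C='11' vs G='011': no prefix
  C='11' vs A='10': no prefix
No violation found over all pairs.

YES -- this is a valid prefix code. No codeword is a prefix of any other codeword.


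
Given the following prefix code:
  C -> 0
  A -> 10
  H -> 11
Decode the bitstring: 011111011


Decoding step by step:
Bits 0 -> C
Bits 11 -> H
Bits 11 -> H
Bits 10 -> A
Bits 11 -> H


Decoded message: CHHAH


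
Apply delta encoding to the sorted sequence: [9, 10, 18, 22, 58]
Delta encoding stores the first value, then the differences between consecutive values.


First value: 9
Deltas:
  10 - 9 = 1
  18 - 10 = 8
  22 - 18 = 4
  58 - 22 = 36


Delta encoded: [9, 1, 8, 4, 36]


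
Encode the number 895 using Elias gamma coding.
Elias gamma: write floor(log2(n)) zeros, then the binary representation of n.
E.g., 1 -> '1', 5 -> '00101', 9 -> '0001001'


num_bits = floor(log2(895)) + 1 = 10
leading_zeros = num_bits - 1 = 9
binary(895) = 1101111111

Elias gamma(895) = '000000000' + '1101111111' = 0000000001101111111 (19 bits)


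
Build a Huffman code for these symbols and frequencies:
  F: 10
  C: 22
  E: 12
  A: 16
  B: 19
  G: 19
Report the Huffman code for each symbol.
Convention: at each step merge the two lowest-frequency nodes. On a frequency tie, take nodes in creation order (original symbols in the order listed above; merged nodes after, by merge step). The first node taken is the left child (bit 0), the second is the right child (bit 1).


Huffman tree construction:
Step 1: Merge F(10) + E(12) = 22
Step 2: Merge A(16) + B(19) = 35
Step 3: Merge G(19) + C(22) = 41
Step 4: Merge (F+E)(22) + (A+B)(35) = 57
Step 5: Merge (G+C)(41) + ((F+E)+(A+B))(57) = 98
Read each symbol's code off the tree from the root (left child = 0, right child = 1).

Codes:
  F: 100 (length 3)
  C: 01 (length 2)
  E: 101 (length 3)
  A: 110 (length 3)
  B: 111 (length 3)
  G: 00 (length 2)
Average code length: 253/98 = 2.5816 bits/symbol


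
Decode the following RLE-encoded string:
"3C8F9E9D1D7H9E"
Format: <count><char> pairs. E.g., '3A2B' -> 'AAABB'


Expanding each <count><char> pair:
  3C -> 'CCC'
  8F -> 'FFFFFFFF'
  9E -> 'EEEEEEEEE'
  9D -> 'DDDDDDDDD'
  1D -> 'D'
  7H -> 'HHHHHHH'
  9E -> 'EEEEEEEEE'

Decoded = CCCFFFFFFFFEEEEEEEEEDDDDDDDDDDHHHHHHHEEEEEEEEE


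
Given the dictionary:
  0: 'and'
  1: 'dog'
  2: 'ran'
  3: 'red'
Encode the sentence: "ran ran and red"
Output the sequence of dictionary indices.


Look up each word in the dictionary:
  'ran' -> 2
  'ran' -> 2
  'and' -> 0
  'red' -> 3

Encoded: [2, 2, 0, 3]


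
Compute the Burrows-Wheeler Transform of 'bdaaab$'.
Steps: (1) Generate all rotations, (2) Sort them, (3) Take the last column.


Rotations (sorted):
  0: $bdaaab -> last char: b
  1: aaab$bd -> last char: d
  2: aab$bda -> last char: a
  3: ab$bdaa -> last char: a
  4: b$bdaaa -> last char: a
  5: bdaaab$ -> last char: $
  6: daaab$b -> last char: b


BWT = bdaaa$b


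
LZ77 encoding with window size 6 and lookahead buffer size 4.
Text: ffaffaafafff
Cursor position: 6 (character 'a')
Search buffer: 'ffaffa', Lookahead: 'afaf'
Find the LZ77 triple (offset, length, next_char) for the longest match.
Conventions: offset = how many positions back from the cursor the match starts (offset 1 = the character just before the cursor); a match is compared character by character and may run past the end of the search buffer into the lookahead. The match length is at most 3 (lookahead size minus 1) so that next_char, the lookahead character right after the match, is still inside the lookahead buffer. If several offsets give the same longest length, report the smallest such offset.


Try each offset into the search buffer:
  offset=1 (pos 5, char 'a'): match length 1
  offset=2 (pos 4, char 'f'): match length 0
  offset=3 (pos 3, char 'f'): match length 0
  offset=4 (pos 2, char 'a'): match length 2
  offset=5 (pos 1, char 'f'): match length 0
  offset=6 (pos 0, char 'f'): match length 0
Longest match has length 2 at offset 4.
next_char = character at position 6 + 2 = 8 -> 'a'

Best match: offset=4, length=2 (matching 'af' starting at position 2)
LZ77 triple: (4, 2, 'a')


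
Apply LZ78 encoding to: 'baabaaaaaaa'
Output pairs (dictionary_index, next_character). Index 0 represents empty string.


LZ78 encoding steps:
Dictionary: {0: ''}
Step 1: w='' (idx 0), next='b' -> output (0, 'b'), add 'b' as idx 1
Step 2: w='' (idx 0), next='a' -> output (0, 'a'), add 'a' as idx 2
Step 3: w='a' (idx 2), next='b' -> output (2, 'b'), add 'ab' as idx 3
Step 4: w='a' (idx 2), next='a' -> output (2, 'a'), add 'aa' as idx 4
Step 5: w='aa' (idx 4), next='a' -> output (4, 'a'), add 'aaa' as idx 5
Step 6: w='aa' (idx 4), end of input -> output (4, '')


Encoded: [(0, 'b'), (0, 'a'), (2, 'b'), (2, 'a'), (4, 'a'), (4, '')]


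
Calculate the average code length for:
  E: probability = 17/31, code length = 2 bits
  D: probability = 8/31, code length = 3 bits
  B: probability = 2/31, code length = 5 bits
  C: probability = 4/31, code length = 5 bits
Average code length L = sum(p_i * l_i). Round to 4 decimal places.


Weighted contributions p_i * l_i:
  E: (17/31) * 2 = 34/31
  D: (8/31) * 3 = 24/31
  B: (2/31) * 5 = 10/31
  C: (4/31) * 5 = 20/31
Sum = (34 + 24 + 10 + 20)/31 = 88/31

L = 88/31 = 2.8387 bits/symbol
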